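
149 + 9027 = 9176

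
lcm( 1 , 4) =4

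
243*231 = 56133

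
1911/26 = 147/2 = 73.50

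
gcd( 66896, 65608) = 8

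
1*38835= 38835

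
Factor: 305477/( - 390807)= - 3^( - 2) * 173^(-1)*251^ ( - 1 )*305477^1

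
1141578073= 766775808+374802265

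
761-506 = 255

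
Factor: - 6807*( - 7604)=51760428 = 2^2*3^1*1901^1*2269^1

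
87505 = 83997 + 3508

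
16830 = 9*1870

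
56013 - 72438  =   - 16425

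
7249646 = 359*20194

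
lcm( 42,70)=210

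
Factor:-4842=-2^1*3^2*269^1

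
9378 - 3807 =5571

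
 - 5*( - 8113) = 40565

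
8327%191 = 114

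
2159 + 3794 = 5953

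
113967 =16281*7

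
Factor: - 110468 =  - 2^2*27617^1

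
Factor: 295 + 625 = 920 = 2^3 * 5^1 * 23^1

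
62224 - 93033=-30809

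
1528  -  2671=-1143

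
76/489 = 76/489=0.16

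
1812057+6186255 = 7998312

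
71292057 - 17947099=53344958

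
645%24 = 21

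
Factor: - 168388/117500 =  - 5^(  -  4 )* 11^1 * 43^1*47^ ( - 1)*89^1 = - 42097/29375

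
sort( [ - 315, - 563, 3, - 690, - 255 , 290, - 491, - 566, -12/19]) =[ - 690,-566, - 563,-491 , - 315, - 255,-12/19, 3, 290]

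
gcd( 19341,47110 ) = 7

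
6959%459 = 74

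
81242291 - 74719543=6522748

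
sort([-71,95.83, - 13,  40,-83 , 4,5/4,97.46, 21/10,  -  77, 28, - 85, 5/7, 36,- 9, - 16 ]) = [ - 85, - 83,  -  77,-71, - 16 , - 13, - 9,  5/7, 5/4,21/10,  4,28,36, 40, 95.83 , 97.46]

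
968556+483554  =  1452110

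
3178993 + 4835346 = 8014339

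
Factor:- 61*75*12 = -2^2*3^2*5^2*61^1= - 54900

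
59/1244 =59/1244 = 0.05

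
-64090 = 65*(  -  986 ) 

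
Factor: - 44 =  - 2^2 * 11^1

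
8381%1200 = 1181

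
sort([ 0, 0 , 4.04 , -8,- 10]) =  [ - 10, - 8, 0,  0,  4.04] 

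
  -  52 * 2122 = -110344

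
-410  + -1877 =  - 2287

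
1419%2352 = 1419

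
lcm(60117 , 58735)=5109945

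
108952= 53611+55341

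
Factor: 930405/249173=3^1*5^1*7^1*67^( - 1)*3719^( - 1)*8861^1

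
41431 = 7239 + 34192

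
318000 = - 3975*( - 80 ) 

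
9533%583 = 205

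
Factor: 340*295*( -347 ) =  - 2^2 * 5^2*17^1 * 59^1 * 347^1 = - 34804100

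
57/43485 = 19/14495 = 0.00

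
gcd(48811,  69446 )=1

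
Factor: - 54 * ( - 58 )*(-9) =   -  28188 =- 2^2*3^5 * 29^1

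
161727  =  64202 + 97525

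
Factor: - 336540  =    -  2^2*3^1  *5^1*71^1 * 79^1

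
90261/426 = 211 + 125/142  =  211.88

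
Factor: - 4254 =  - 2^1 * 3^1*709^1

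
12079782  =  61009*198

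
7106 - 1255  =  5851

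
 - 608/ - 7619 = 32/401 = 0.08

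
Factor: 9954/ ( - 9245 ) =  - 2^1*3^2 * 5^(  -  1)*7^1*43^ (-2 )*79^1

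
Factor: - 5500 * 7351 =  - 40430500 = - 2^2 *5^3*11^1  *  7351^1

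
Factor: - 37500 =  -2^2*3^1*5^5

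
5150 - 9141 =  - 3991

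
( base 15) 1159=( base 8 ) 7144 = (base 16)e64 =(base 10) 3684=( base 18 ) b6c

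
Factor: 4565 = 5^1 * 11^1*83^1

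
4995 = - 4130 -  - 9125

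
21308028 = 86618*246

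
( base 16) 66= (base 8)146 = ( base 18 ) 5c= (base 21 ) 4I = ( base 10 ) 102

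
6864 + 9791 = 16655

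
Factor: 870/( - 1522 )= - 3^1*5^1*29^1*761^( - 1)=   - 435/761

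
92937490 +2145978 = 95083468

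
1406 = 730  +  676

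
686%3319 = 686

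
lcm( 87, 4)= 348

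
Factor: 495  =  3^2*5^1*11^1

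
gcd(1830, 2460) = 30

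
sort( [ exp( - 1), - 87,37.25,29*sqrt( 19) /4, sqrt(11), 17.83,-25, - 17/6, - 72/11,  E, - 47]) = [-87,-47, - 25, - 72/11,-17/6 , exp( - 1),E,sqrt (11), 17.83, 29*sqrt( 19) /4,37.25] 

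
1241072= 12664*98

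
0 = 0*(-13906 ) 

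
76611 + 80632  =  157243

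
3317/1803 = 3317/1803 = 1.84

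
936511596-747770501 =188741095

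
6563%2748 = 1067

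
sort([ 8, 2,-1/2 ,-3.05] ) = [ - 3.05, - 1/2, 2, 8 ] 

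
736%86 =48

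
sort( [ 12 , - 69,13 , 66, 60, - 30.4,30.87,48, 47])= [ - 69, - 30.4, 12,13,30.87 , 47 , 48, 60 , 66]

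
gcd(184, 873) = 1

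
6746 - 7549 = - 803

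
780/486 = 130/81 = 1.60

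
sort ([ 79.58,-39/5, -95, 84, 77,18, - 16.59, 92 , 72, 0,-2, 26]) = [ - 95,-16.59, - 39/5, - 2, 0, 18, 26, 72 , 77,79.58, 84, 92 ]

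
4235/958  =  4 + 403/958 = 4.42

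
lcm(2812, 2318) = 171532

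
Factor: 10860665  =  5^1* 241^1 * 9013^1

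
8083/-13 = -8083/13 =-  621.77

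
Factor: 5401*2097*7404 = 83856941388 = 2^2*3^3*11^1*233^1*491^1*617^1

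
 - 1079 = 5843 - 6922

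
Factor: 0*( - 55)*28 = 0 = 0^1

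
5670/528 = 10 + 65/88 = 10.74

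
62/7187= 62/7187 = 0.01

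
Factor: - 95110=-2^1*5^1*9511^1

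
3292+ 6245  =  9537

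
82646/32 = 2582+11/16   =  2582.69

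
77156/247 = 77156/247=312.37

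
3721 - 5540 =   -  1819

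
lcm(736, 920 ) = 3680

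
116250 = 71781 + 44469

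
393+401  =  794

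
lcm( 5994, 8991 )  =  17982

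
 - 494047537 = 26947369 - 520994906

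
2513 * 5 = 12565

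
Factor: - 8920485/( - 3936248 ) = 2^(-3)*3^2*5^1 *7^1*17^( - 1)*103^( - 1)*281^(- 1) *28319^1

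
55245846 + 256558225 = 311804071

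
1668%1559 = 109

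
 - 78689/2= - 78689/2 =- 39344.50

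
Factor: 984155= 5^1 * 196831^1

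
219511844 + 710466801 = 929978645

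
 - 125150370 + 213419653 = 88269283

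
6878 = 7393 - 515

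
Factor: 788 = 2^2*197^1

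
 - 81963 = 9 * ( - 9107 ) 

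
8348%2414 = 1106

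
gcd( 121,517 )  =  11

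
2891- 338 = 2553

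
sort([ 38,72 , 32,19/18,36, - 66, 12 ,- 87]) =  [ - 87, - 66 , 19/18,12,32  ,  36,38,72] 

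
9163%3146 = 2871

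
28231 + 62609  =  90840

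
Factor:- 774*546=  - 422604 = -2^2 * 3^3 * 7^1 *13^1*43^1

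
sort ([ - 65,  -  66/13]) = [ - 65, - 66/13]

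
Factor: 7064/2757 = 2^3*3^ ( - 1)*883^1*919^(-1)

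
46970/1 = 46970= 46970.00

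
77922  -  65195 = 12727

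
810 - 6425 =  - 5615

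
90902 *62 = 5635924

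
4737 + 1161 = 5898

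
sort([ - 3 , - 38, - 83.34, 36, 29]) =[ - 83.34,-38, - 3,29,36]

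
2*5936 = 11872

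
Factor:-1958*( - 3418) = 6692444  =  2^2 * 11^1*89^1*1709^1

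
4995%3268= 1727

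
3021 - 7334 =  - 4313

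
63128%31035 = 1058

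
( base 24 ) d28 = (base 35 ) 65j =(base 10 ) 7544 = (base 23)e60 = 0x1D78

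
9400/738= 12 + 272/369  =  12.74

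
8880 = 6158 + 2722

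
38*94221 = 3580398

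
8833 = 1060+7773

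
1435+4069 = 5504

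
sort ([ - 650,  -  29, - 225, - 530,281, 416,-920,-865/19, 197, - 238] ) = [ - 920, - 650,- 530, - 238, - 225, - 865/19, - 29, 197,  281, 416]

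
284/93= 284/93 = 3.05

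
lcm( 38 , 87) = 3306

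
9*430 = 3870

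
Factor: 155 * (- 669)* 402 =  - 41685390 = -2^1*3^2*5^1*31^1*67^1 * 223^1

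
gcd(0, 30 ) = 30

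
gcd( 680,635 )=5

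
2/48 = 1/24 = 0.04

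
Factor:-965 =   -  5^1 *193^1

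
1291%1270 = 21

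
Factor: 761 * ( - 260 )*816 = - 161453760 = - 2^6*3^1*5^1  *13^1*17^1*761^1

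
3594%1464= 666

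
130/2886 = 5/111 = 0.05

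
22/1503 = 22/1503 = 0.01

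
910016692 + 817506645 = 1727523337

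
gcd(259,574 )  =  7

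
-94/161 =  - 1 + 67/161 = -0.58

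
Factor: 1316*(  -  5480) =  - 7211680  =  - 2^5*5^1*7^1 * 47^1*137^1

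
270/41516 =135/20758=0.01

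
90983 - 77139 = 13844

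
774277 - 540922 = 233355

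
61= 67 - 6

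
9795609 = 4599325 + 5196284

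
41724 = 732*57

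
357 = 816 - 459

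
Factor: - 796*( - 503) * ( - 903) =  - 361550364 = - 2^2*3^1*7^1*43^1*199^1*503^1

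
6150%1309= 914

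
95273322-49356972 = 45916350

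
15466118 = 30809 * 502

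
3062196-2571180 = 491016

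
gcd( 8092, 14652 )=4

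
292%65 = 32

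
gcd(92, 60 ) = 4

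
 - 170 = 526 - 696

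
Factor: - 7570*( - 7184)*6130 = 2^6*5^2*449^1*613^1* 757^1 = 333367054400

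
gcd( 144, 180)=36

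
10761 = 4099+6662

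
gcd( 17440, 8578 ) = 2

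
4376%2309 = 2067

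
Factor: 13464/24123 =24/43= 2^3 * 3^1*43^( - 1 )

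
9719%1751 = 964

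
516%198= 120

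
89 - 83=6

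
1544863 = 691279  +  853584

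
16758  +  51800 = 68558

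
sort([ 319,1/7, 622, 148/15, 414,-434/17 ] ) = [-434/17,  1/7,148/15, 319,  414,622 ] 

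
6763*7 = 47341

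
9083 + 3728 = 12811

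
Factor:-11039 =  - 7^1  *19^1*83^1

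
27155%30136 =27155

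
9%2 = 1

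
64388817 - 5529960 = 58858857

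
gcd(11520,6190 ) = 10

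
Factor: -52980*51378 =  - 2722006440=- 2^3*3^2  *  5^1*883^1* 8563^1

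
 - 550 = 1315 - 1865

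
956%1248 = 956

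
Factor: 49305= 3^1*5^1*19^1*173^1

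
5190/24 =865/4 = 216.25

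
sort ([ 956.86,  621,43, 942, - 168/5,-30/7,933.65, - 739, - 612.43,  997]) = [ - 739 , - 612.43, - 168/5,-30/7, 43,621, 933.65,942,  956.86,997]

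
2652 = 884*3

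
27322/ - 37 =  - 27322/37 = - 738.43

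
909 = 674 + 235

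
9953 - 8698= 1255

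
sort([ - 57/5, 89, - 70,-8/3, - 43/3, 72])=[  -  70, - 43/3, - 57/5, - 8/3, 72,  89]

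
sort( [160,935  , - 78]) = [-78, 160 , 935]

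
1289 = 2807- 1518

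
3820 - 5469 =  - 1649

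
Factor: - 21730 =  - 2^1*5^1*41^1*53^1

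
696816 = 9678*72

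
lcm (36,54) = 108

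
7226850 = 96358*75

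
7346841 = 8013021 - 666180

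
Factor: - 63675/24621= - 75/29  =  - 3^1*5^2*29^( - 1)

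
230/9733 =230/9733= 0.02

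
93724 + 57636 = 151360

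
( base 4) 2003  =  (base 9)155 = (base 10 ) 131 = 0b10000011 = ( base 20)6B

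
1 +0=1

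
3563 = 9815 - 6252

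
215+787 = 1002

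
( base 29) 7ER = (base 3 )22200002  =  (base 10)6320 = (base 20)FG0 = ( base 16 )18b0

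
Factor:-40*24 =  - 960 =- 2^6*3^1*5^1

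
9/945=1/105= 0.01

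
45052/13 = 45052/13 = 3465.54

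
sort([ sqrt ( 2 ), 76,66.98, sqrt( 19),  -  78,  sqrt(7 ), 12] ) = [ - 78 , sqrt( 2), sqrt(7), sqrt( 19 ), 12 , 66.98, 76]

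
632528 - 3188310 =-2555782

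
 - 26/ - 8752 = 13/4376= 0.00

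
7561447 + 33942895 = 41504342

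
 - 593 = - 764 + 171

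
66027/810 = 81 +139/270 = 81.51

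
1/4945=1/4945 = 0.00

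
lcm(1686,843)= 1686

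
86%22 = 20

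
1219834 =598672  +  621162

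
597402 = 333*1794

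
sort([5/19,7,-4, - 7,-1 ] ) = [-7,-4,-1,  5/19,7]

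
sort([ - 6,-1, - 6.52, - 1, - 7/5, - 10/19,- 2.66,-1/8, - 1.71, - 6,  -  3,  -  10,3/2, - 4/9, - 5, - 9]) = [-10, - 9 , - 6.52 ,  -  6, - 6,  -  5, - 3, - 2.66  , - 1.71 , - 7/5, - 1,-1,-10/19, - 4/9, - 1/8,  3/2 ]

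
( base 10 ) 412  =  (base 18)14g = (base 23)HL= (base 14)216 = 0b110011100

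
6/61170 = 1/10195=0.00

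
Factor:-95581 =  - 95581^1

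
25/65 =5/13=0.38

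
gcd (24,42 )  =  6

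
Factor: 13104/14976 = 2^ (-3 )*7^1 = 7/8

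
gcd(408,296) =8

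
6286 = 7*898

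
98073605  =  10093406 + 87980199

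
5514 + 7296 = 12810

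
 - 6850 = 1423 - 8273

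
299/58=5 + 9/58 = 5.16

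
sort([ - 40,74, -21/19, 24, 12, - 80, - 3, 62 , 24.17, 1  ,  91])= [ - 80, - 40,-3,-21/19, 1,12, 24, 24.17,  62, 74, 91]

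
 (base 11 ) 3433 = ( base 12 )2741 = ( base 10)4513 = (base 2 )1000110100001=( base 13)2092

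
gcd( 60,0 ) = 60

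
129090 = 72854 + 56236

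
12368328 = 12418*996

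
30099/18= 10033/6 =1672.17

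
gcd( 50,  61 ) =1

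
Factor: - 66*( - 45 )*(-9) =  - 2^1*3^5* 5^1*11^1 = - 26730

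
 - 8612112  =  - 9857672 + 1245560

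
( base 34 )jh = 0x297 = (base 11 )553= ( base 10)663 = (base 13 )3C0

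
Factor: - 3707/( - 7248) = 2^( - 4 )*3^( - 1 )*11^1*151^ ( - 1 )*337^1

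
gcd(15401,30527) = 1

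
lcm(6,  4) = 12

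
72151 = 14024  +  58127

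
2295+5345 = 7640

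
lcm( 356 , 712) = 712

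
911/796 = 911/796= 1.14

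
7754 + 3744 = 11498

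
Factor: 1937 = 13^1* 149^1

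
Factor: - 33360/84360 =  - 2^1*19^( - 1 )*37^ ( - 1)* 139^1 = - 278/703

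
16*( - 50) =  - 800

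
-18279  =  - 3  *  6093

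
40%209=40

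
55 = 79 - 24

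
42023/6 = 7003 + 5/6 = 7003.83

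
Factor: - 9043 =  - 9043^1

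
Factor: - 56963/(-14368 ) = 2^( - 5)*449^ ( -1 )*56963^1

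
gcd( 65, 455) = 65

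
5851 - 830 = 5021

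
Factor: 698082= 2^1*3^1*7^1*11^1*1511^1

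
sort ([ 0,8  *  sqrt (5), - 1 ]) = [ - 1,0, 8*sqrt( 5 )] 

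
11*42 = 462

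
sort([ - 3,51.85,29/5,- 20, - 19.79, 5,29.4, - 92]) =[ - 92, - 20, - 19.79, - 3  ,  5,29/5,29.4,  51.85] 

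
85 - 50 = 35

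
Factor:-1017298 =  - 2^1*19^2*1409^1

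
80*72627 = 5810160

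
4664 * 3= 13992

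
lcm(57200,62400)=686400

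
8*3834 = 30672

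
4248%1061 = 4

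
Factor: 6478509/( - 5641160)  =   - 2^(- 3)*3^1 *5^( - 1)*7^( - 1 ) * 43^1*20147^( - 1)*50221^1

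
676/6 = 338/3 = 112.67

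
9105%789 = 426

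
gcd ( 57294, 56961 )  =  9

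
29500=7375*4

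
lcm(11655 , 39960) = 279720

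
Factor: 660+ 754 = 2^1 * 7^1 * 101^1  =  1414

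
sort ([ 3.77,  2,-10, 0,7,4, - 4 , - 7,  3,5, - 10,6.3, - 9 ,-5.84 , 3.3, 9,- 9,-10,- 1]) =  [  -  10,- 10, - 10, - 9, - 9,- 7, - 5.84, - 4,-1, 0,2,3, 3.3 , 3.77,4,  5,6.3,7, 9 ] 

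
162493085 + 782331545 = 944824630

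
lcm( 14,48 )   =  336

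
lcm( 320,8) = 320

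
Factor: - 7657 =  -13^1 * 19^1*31^1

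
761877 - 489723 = 272154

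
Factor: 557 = 557^1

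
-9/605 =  - 9/605 = - 0.01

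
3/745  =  3/745 = 0.00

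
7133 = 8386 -1253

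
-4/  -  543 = 4/543 =0.01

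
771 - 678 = 93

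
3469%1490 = 489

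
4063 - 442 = 3621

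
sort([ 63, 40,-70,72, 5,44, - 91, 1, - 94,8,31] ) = [ - 94 , - 91,-70, 1 , 5, 8, 31, 40,44, 63, 72] 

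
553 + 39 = 592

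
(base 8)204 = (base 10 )132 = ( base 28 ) 4K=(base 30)4C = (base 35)3r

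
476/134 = 3 + 37/67 = 3.55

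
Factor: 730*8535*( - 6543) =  - 40766488650 = - 2^1 * 3^3*5^2*73^1*569^1*727^1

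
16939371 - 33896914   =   - 16957543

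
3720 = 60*62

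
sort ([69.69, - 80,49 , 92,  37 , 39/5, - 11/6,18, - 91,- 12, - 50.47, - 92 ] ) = [ - 92 , - 91 ,-80, - 50.47, - 12, - 11/6,39/5 , 18,37, 49,  69.69, 92]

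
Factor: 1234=2^1*617^1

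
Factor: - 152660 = - 2^2*5^1*17^1*449^1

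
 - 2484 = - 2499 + 15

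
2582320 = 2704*955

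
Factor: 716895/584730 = 2^( - 1 )*73^( - 1)*179^1 = 179/146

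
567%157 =96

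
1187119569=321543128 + 865576441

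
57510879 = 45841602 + 11669277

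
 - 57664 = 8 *( - 7208)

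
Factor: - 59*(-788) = 2^2*59^1*197^1 = 46492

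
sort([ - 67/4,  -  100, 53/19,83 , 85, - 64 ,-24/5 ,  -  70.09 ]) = [ - 100 ,  -  70.09, -64, - 67/4,  -  24/5, 53/19,83,85]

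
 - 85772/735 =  - 117+223/735 = - 116.70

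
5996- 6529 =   -  533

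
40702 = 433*94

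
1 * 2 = 2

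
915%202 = 107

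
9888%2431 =164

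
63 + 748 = 811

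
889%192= 121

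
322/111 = 2 + 100/111= 2.90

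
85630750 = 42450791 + 43179959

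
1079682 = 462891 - -616791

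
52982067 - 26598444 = 26383623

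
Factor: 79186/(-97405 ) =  - 2^1*5^ ( - 1)*7^(- 1 )*11^( -2 )*17^2*23^ ( - 1 ) * 137^1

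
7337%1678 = 625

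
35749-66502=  - 30753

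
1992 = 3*664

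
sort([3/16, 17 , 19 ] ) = [ 3/16,  17,19 ]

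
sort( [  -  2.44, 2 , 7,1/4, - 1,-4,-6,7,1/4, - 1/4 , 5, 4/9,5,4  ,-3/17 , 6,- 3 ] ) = [ - 6  , - 4,  -  3,-2.44, - 1,-1/4, - 3/17, 1/4,1/4,4/9, 2,4,5,5,6,7,7] 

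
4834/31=4834/31=155.94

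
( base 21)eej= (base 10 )6487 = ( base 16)1957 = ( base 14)2515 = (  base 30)767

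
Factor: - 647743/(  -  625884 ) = 2^( - 2)*3^( - 1) * 7^( - 1)*7451^ ( - 1 )*647743^1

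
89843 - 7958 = 81885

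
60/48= 1 + 1/4 = 1.25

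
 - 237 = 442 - 679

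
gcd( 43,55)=1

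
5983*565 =3380395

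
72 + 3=75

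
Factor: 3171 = 3^1*7^1*151^1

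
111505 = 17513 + 93992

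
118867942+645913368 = 764781310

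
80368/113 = 711+25/113 = 711.22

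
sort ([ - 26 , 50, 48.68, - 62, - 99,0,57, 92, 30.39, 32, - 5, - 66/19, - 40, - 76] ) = [ - 99, - 76, - 62, - 40,- 26, - 5, - 66/19, 0,30.39,32,48.68,50,57, 92 ] 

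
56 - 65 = -9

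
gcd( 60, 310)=10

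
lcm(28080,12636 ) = 252720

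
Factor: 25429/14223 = 59/33 = 3^(  -  1)* 11^( - 1) * 59^1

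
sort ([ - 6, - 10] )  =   [ - 10, - 6]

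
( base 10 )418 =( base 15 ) 1CD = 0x1a2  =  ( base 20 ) 10i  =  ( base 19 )130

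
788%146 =58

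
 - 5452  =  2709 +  - 8161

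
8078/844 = 4039/422 = 9.57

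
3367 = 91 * 37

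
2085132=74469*28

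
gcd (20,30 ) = 10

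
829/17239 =829/17239  =  0.05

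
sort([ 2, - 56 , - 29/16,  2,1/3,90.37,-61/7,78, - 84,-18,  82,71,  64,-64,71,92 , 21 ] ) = [-84,-64, - 56, - 18, - 61/7,-29/16, 1/3 , 2, 2, 21, 64, 71,71, 78,82, 90.37,92] 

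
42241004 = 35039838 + 7201166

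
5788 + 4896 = 10684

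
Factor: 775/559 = 5^2*13^( - 1 )*31^1 * 43^ (  -  1)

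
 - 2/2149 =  - 1 + 2147/2149  =  - 0.00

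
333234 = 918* 363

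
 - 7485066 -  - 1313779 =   -  6171287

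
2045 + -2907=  - 862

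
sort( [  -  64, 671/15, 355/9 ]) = [-64, 355/9, 671/15]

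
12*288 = 3456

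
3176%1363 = 450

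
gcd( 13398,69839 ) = 77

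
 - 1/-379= 1/379=0.00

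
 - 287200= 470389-757589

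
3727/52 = 71+35/52 =71.67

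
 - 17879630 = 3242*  ( -5515) 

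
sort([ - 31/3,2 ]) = [ - 31/3,2 ]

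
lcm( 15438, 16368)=1358544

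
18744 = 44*426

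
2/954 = 1/477 = 0.00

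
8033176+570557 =8603733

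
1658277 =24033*69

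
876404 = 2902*302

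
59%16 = 11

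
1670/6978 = 835/3489 = 0.24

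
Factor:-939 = -3^1 *313^1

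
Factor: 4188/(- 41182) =- 2^1* 3^1 * 59^( - 1)=-  6/59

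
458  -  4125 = -3667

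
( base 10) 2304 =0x900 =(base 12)1400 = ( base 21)54f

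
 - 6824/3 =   -  6824/3 = - 2274.67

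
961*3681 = 3537441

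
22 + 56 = 78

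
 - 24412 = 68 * ( - 359) 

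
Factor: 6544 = 2^4*409^1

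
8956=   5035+3921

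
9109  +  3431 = 12540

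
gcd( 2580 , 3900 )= 60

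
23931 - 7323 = 16608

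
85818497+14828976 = 100647473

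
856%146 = 126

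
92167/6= 92167/6 = 15361.17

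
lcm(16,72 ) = 144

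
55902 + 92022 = 147924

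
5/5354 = 5/5354=0.00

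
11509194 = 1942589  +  9566605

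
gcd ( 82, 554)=2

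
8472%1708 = 1640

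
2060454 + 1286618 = 3347072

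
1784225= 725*2461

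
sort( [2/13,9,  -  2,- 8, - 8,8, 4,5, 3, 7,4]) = [ - 8, - 8, - 2, 2/13,3 , 4,4, 5 , 7, 8,9]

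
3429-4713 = -1284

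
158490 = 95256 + 63234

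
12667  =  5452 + 7215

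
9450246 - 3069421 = 6380825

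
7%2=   1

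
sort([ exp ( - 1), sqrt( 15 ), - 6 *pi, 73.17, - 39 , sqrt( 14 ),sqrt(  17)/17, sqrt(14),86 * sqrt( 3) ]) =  [ - 39 , - 6*pi,sqrt(17)/17 , exp (  -  1 ),sqrt( 14 ),sqrt( 14),sqrt (15 ),  73.17, 86* sqrt(3) ] 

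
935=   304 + 631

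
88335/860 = 102 + 123/172= 102.72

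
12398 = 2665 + 9733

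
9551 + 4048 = 13599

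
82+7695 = 7777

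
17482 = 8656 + 8826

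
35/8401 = 35/8401 = 0.00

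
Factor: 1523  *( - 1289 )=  - 1963147= - 1289^1 * 1523^1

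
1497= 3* 499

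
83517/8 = 10439 + 5/8 = 10439.62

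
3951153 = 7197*549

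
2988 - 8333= -5345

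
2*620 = 1240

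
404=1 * 404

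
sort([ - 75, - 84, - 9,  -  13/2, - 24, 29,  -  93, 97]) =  [ - 93, - 84,-75, - 24 , - 9, -13/2,  29, 97]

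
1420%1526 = 1420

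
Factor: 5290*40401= 213721290  =  2^1*3^2*5^1*23^2*67^2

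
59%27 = 5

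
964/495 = 964/495 =1.95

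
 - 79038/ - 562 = 39519/281 = 140.64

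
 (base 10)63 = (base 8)77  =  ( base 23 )2h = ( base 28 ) 27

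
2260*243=549180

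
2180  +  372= 2552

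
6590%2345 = 1900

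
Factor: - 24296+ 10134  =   - 2^1 * 73^1 *97^1= - 14162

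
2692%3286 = 2692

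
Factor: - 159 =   -  3^1 * 53^1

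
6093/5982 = 1 + 37/1994=1.02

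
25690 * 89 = 2286410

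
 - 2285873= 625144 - 2911017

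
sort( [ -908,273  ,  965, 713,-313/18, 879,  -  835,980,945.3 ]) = [-908,- 835,-313/18,273, 713,879,945.3, 965,980]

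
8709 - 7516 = 1193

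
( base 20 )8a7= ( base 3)11200012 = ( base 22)70j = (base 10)3407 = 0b110101001111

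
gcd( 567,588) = 21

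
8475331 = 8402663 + 72668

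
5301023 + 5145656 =10446679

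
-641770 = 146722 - 788492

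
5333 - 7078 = - 1745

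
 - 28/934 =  - 1 + 453/467 = -  0.03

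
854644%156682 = 71234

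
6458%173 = 57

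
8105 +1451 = 9556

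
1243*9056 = 11256608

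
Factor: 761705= 5^1*7^2*3109^1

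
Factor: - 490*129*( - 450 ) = 28444500=2^2*3^3  *5^3*7^2*43^1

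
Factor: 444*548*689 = 2^4*3^1*13^1 * 37^1*53^1 * 137^1 = 167641968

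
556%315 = 241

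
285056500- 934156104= - 649099604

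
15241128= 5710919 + 9530209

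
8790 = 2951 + 5839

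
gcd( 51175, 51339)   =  1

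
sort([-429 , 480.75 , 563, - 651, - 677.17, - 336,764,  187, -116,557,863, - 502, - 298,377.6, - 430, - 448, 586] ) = [  -  677.17, - 651, - 502, -448, - 430, - 429 , - 336,-298, -116, 187, 377.6, 480.75,557,563, 586,764 , 863]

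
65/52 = 1+1/4 = 1.25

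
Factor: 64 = 2^6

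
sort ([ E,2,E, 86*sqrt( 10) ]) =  [ 2, E,E,86 * sqrt(10)] 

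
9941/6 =9941/6  =  1656.83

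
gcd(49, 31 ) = 1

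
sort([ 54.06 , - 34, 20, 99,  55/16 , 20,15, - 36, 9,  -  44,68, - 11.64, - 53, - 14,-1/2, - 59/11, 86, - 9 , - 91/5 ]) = [ - 53, - 44, - 36, - 34,-91/5 ,- 14 ,  -  11.64,-9, - 59/11, - 1/2,55/16,9, 15 , 20, 20, 54.06,68, 86,99 ] 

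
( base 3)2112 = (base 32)24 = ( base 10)68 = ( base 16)44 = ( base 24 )2K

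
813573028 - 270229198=543343830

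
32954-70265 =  - 37311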